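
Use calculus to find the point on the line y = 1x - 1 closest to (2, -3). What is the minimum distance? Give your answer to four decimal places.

Minimize D(x)^2 = (x - 2)^2 + (x + 2)^2.
d/dx[D^2] = 2(x - 2) + 2·1·(x + 2) = 0 ⇒ x = 0.
Then y = -1 and the distance is √(8) ≈ 2.8284.

2.8284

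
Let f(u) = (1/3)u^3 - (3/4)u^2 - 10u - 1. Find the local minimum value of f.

-95/3

Critical points: f'(u) = u^2 - (3/2)u - 10 vanishes at u = -5/2, 4.
f''(u) = 2u - 3/2. f''(-5/2) = -13/2 < 0 ⇒ local maximum; f''(4) = 13/2 > 0 ⇒ local minimum.
Thus f has its local minimum at u = 4, with value -95/3.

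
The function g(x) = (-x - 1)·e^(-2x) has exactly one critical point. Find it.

-1/2

By the product rule, g'(x) = (2x + 1)·e^(-2x). Since e^(-2x) > 0, the only critical point is x = -1/2.
g''(-1/2) has the same sign as 2 > 0, so this is a local minimum.
g(-1/2) = (-1/2)·e^(1) ≈ -1.3591.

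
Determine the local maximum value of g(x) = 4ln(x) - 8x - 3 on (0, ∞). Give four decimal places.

g'(x) = 4/x − 8 = 0 gives x = 1/2.
g''(x) = -4/x², which is negative for x > 0, so this is a local maximum.
g(1/2) = 4·ln(1/2) - 4 - 3 ≈ -9.7726.

-9.7726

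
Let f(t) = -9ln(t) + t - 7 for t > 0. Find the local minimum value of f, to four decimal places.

f'(t) = -9/t + 1 = 0 gives t = 9.
f''(t) = 9/t², which is positive for t > 0, so this is a local minimum.
f(9) = -9·ln(9) + 9 - 7 ≈ -17.7750.

-17.7750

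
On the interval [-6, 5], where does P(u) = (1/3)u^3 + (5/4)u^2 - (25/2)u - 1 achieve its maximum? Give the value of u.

-5

The derivative is u^2 + (5/2)u - 25/2, which vanishes at u = -5 and u = 5/2.
Candidates: P(-6) = 47,  P(-5) = 613/12,  P(5/2) = -923/48,  P(5) = 113/12.
So the maximum is P(-5) = 613/12.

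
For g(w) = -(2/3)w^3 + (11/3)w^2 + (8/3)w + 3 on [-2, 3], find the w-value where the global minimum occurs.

-1/3

The derivative is -2w^2 + (22/3)w + 8/3, whose only zero in [-2, 3] is w = -1/3.
Candidates: g(-2) = 53/3, g(-1/3) = 206/81, g(3) = 26.
Hence the absolute minimum is 206/81 at w = -1/3.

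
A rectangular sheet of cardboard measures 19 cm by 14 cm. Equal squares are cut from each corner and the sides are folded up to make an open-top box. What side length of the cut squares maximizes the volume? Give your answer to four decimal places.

With cut size x, the volume is V(x) = x(19 − 2x)(14 − 2x) for 0 < x < 7.
V'(x) = 12x^2 − 132x + 266. Setting V'(x) = 0 gives x ≈ 2.6569 (the root in (0, 7)).
V''(x) = 24x − 132 is negative there, so this is the maximum; V ≈ 315.8551.

2.6569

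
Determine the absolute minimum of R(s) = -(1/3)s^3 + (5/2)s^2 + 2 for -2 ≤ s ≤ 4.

Differentiating, R'(s) = -s^2 + 5s; whose only zero in [-2, 4] is s = 0.
Candidates: R(-2) = 44/3, R(0) = 2, R(4) = 62/3.
So the minimum is R(0) = 2.

2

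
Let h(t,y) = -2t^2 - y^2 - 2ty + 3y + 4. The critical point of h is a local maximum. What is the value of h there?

∂h/∂t = -4t - 2y = 0 and ∂h/∂y = -2t - 2y + 3 = 0, so (t, y) = (-3/2, 3).
The Hessian has h_{tt} = -4, h_{yy} = -2, h_{ty} = -2, giving D = 4 > 0 with h_{tt} < 0, so the point is a local maximum.
h(-3/2, 3) = 17/2.

17/2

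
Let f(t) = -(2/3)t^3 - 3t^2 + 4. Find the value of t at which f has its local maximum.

0

f'(t) = -2t^2 - 6t = 0 at t = -3, 0.
Second-derivative test with f''(t) = -4t - 6: f''(-3) = 6 > 0 ⇒ local minimum; f''(0) = -6 < 0 ⇒ local maximum.
Thus f has its local maximum at t = 0, with value 4.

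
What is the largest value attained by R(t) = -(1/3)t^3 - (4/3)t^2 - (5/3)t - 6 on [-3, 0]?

-4

Differentiating, R'(t) = -t^2 - (8/3)t - 5/3; which vanishes at t = -5/3 and t = -1.
Candidates: R(-3) = -4; R(-5/3) = -436/81; R(-1) = -16/3; R(0) = -6.
The maximum over the interval is -4, attained at t = -3.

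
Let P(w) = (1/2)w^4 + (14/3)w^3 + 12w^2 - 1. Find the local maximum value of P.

Critical points: P'(w) = 2w^3 + 14w^2 + 24w vanishes at w = -4, -3, 0.
P''(w) = 6w^2 + 28w + 24. P''(-4) = 8 > 0 ⇒ local minimum; P''(-3) = -6 < 0 ⇒ local maximum; P''(0) = 24 > 0 ⇒ local minimum.
So the local maximum value is P(-3) = 43/2.

43/2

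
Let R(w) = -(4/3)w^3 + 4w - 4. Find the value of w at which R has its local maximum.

1

Critical points: R'(w) = -4w^2 + 4 vanishes at w = -1, 1.
R''(w) = -8w. R''(-1) = 8 > 0 ⇒ local minimum; R''(1) = -8 < 0 ⇒ local maximum.
The local maximum is R(1) = -4/3.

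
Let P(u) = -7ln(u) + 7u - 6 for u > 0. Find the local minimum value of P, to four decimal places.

1.0000

P'(u) = -7/u + 7 = 0 gives u = 1.
P''(u) = 7/u², which is positive for u > 0, so this is a local minimum.
P(1) = -7·ln(1) + 7 - 6 ≈ 1.0000.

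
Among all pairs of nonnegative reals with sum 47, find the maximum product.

With x + y = 47, the product is P(x) = x(47 − x).
P'(x) = 47 − 2x = 0 gives x = 47/2; P'' = −2 < 0, so this is the maximum.
P = 47/2·47/2 = 2209/4.

2209/4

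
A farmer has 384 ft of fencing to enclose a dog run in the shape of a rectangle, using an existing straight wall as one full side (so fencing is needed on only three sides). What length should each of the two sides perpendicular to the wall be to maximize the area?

Let the sides perpendicular to the wall have length x and the parallel side y, so 2x + y = 384 and the area is A = xy = x(384 − 2x).
A'(x) = 384 − 4x = 0 gives x = 96, and A''(x) = −4 < 0 confirms a maximum.
Then y = 384 − 2·96 = 192 and A = 18432.

96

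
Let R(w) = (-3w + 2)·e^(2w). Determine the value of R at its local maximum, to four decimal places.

2.0934

By the product rule, R'(w) = (-6w + 1)·e^(2w). Since e^(2w) > 0, the only critical point is w = 1/6.
R''(1/6) has the same sign as -6 < 0, so this is a local maximum.
R(1/6) = (3/2)·e^(1/3) ≈ 2.0934.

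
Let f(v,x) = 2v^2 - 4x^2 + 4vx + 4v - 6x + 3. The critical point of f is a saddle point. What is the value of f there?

∂f/∂v = 4v + 4x + 4 = 0 and ∂f/∂x = 4v - 8x - 6 = 0, so (v, x) = (-1/6, -5/6).
The Hessian has f_{vv} = 4, f_{xx} = -8, f_{vx} = 4, giving D = -48 < 0, so the point is a saddle point.
f(-1/6, -5/6) = 31/6.

31/6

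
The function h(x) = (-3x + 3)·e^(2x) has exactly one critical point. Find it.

1/2

Differentiating with the product rule gives h'(x) = (-6x + 3)·e^(2x). Since e^(2x) > 0, the only critical point is x = 1/2.
h''(1/2) has the same sign as -6 < 0, so this is a local maximum.
h(1/2) = (3/2)·e^(1) ≈ 4.0774.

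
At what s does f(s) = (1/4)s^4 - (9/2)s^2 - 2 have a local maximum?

0

Critical points: f'(s) = s^3 - 9s vanishes at s = -3, 0, 3.
f''(s) = 3s^2 - 9. f''(-3) = 18 > 0 ⇒ local minimum; f''(0) = -9 < 0 ⇒ local maximum; f''(3) = 18 > 0 ⇒ local minimum.
The local maximum is f(0) = -2.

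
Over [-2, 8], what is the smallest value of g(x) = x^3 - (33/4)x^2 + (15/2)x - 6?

Differentiating, g'(x) = 3x^2 - (33/2)x + 15/2; which vanishes at x = 1/2 and x = 5.
Candidates: g(-2) = -62, g(1/2) = -67/16, g(5) = -199/4, g(8) = 38.
The minimum over the interval is -62, attained at x = -2.

-62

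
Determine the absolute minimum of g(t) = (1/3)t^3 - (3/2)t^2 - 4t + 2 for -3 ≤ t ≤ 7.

-50/3

g'(t) = t^2 - 3t - 4, which vanishes at t = -1 and t = 4.
Compare values at every candidate in [-3, 7]: g(-3) = -17/2,  g(-1) = 25/6,  g(4) = -50/3,  g(7) = 89/6.
The minimum over the interval is -50/3, attained at t = 4.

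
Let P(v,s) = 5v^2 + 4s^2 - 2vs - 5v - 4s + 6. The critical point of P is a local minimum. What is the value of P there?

∂P/∂v = 10v - 2s - 5 = 0 and ∂P/∂s = -2v + 8s - 4 = 0, so (v, s) = (12/19, 25/38).
The Hessian has P_{vv} = 10, P_{ss} = 8, P_{vs} = -2, giving D = 76 > 0 with P_{vv} > 0, so the point is a local minimum.
P(12/19, 25/38) = 59/19.

59/19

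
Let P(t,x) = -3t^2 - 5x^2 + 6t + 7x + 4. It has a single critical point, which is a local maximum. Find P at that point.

189/20

∂P/∂t = -6t + 6 = 0 and ∂P/∂x = -10x + 7 = 0, so (t, x) = (1, 7/10).
The Hessian has P_{tt} = -6, P_{xx} = -10, P_{tx} = 0, giving D = 60 > 0 with P_{tt} < 0, so the point is a local maximum.
P(1, 7/10) = 189/20.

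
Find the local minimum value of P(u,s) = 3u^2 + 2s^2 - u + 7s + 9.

67/24

∂P/∂u = 6u - 1 = 0 and ∂P/∂s = 4s + 7 = 0, so (u, s) = (1/6, -7/4).
The Hessian has P_{uu} = 6, P_{ss} = 4, P_{us} = 0, giving D = 24 > 0 with P_{uu} > 0, so the point is a local minimum.
P(1/6, -7/4) = 67/24.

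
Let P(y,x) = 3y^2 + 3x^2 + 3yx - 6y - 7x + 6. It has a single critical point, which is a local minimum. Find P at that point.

∂P/∂y = 6y + 3x - 6 = 0 and ∂P/∂x = 3y + 6x - 7 = 0, so (y, x) = (5/9, 8/9).
The Hessian has P_{yy} = 6, P_{xx} = 6, P_{yx} = 3, giving D = 27 > 0 with P_{yy} > 0, so the point is a local minimum.
P(5/9, 8/9) = 11/9.

11/9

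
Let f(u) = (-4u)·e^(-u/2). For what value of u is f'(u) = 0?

Differentiating with the product rule gives f'(u) = (2u - 4)·e^(-u/2). Since e^(-u/2) > 0, the only critical point is u = 2.
f''(2) has the same sign as 2 > 0, so this is a local minimum.
f(2) = (-8)·e^(-1) ≈ -2.9430.

2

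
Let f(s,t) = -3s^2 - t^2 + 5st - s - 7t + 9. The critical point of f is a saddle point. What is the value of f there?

-66/13

∂f/∂s = -6s + 5t - 1 = 0 and ∂f/∂t = 5s - 2t - 7 = 0, so (s, t) = (37/13, 47/13).
The Hessian has f_{ss} = -6, f_{tt} = -2, f_{st} = 5, giving D = -13 < 0, so the point is a saddle point.
f(37/13, 47/13) = -66/13.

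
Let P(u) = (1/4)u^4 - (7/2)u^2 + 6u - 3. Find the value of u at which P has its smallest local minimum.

Critical points: P'(u) = u^3 - 7u + 6 vanishes at u = -3, 1, 2.
Second-derivative test with P''(u) = 3u^2 - 7: P''(-3) = 20 > 0 ⇒ local minimum; P''(1) = -4 < 0 ⇒ local maximum; P''(2) = 5 > 0 ⇒ local minimum.
Thus P has its smallest local minimum at u = -3, with value -129/4.

-3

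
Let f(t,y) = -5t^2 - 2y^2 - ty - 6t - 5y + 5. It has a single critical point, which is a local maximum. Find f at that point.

362/39

∂f/∂t = -10t - y - 6 = 0 and ∂f/∂y = -t - 4y - 5 = 0, so (t, y) = (-19/39, -44/39).
The Hessian has f_{tt} = -10, f_{yy} = -4, f_{ty} = -1, giving D = 39 > 0 with f_{tt} < 0, so the point is a local maximum.
f(-19/39, -44/39) = 362/39.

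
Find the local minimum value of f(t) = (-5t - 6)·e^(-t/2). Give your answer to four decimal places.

-6.7032

f'(t) = (-5)·e^(-t/2) + (-5t - 6)·(-1/2)·e^(-t/2) = ((5/2)t - 2)·e^(-t/2). Since e^(-t/2) > 0, the only critical point is t = 4/5.
f''(4/5) has the same sign as 5/2 > 0, so this is a local minimum.
f(4/5) = (-10)·e^(-2/5) ≈ -6.7032.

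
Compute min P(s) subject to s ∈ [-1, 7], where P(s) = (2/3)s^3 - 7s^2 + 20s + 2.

-77/3

P'(s) = 2s^2 - 14s + 20, which vanishes at s = 2 and s = 5.
Candidates: P(-1) = -77/3, P(2) = 58/3, P(5) = 31/3, P(7) = 83/3.
The minimum over the interval is -77/3, attained at s = -1.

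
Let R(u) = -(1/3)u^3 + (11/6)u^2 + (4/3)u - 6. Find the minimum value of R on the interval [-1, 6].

-1009/162

Differentiating, R'(u) = -u^2 + (11/3)u + 4/3; which vanishes at u = -1/3 and u = 4.
Candidates: R(-1) = -31/6,  R(-1/3) = -1009/162,  R(4) = 22/3,  R(6) = -4.
So the minimum is R(-1/3) = -1009/162.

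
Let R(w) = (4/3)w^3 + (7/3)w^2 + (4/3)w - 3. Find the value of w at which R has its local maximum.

-2/3

Critical points: R'(w) = 4w^2 + (14/3)w + 4/3 vanishes at w = -2/3, -1/2.
Since R''(w) = 8w + 14/3, we get R''(-2/3) = -2/3 < 0 ⇒ local maximum; R''(-1/2) = 2/3 > 0 ⇒ local minimum.
So the local maximum value is R(-2/3) = -263/81.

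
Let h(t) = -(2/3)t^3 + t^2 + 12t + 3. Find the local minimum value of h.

-35/3

Critical points: h'(t) = -2t^2 + 2t + 12 vanishes at t = -2, 3.
Since h''(t) = -4t + 2, we get h''(-2) = 10 > 0 ⇒ local minimum; h''(3) = -10 < 0 ⇒ local maximum.
So the local minimum value is h(-2) = -35/3.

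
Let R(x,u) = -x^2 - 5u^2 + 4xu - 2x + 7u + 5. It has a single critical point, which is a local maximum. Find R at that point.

33/4

∂R/∂x = -2x + 4u - 2 = 0 and ∂R/∂u = 4x - 10u + 7 = 0, so (x, u) = (2, 3/2).
The Hessian has R_{xx} = -2, R_{uu} = -10, R_{xu} = 4, giving D = 4 > 0 with R_{xx} < 0, so the point is a local maximum.
R(2, 3/2) = 33/4.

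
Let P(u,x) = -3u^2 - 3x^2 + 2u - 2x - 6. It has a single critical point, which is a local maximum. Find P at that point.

∂P/∂u = -6u + 2 = 0 and ∂P/∂x = -6x - 2 = 0, so (u, x) = (1/3, -1/3).
The Hessian has P_{uu} = -6, P_{xx} = -6, P_{ux} = 0, giving D = 36 > 0 with P_{uu} < 0, so the point is a local maximum.
P(1/3, -1/3) = -16/3.

-16/3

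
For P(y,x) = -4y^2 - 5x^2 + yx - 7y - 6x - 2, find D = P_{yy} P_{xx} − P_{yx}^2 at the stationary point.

∂P/∂y = -8y + x - 7 = 0 and ∂P/∂x = y - 10x - 6 = 0, so (y, x) = (-76/79, -55/79).
The Hessian has P_{yy} = -8, P_{xx} = -10, P_{yx} = 1, giving D = 79 > 0 with P_{yy} < 0, so the point is a local maximum.
D = (-8)·(-10) − (1)^2 = 79.

79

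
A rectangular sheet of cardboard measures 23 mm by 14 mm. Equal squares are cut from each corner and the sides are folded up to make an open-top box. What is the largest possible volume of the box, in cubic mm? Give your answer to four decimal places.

With cut size x, the volume is V(x) = x(23 − 2x)(14 − 2x) for 0 < x < 7.
V'(x) = 12x^2 − 148x + 322. Setting V'(x) = 0 gives x ≈ 2.8209 (the root in (0, 7)).
V''(x) = 24x − 148 is negative there, so this is the maximum; V ≈ 409.2655.

409.2655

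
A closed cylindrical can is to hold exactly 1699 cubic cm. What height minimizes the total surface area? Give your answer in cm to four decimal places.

12.9331

With radius r and height h, πr²h = 1699 so h = 1699/(πr²), and S(r) = 2πr² + 2πrh = 2πr² + 2·1699/r.
S'(r) = 4πr − 2·1699/r² = 0 ⇒ r³ = 1699/(2π), so r ≈ 6.4665 and h = 2r ≈ 12.9331.
S''(r) = 4π + 4·1699/r³ > 0, so this is the minimum; S ≈ 788.2128.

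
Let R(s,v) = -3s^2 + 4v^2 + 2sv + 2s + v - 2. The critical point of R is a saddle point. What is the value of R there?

∂R/∂s = -6s + 2v + 2 = 0 and ∂R/∂v = 2s + 8v + 1 = 0, so (s, v) = (7/26, -5/26).
The Hessian has R_{ss} = -6, R_{vv} = 8, R_{sv} = 2, giving D = -52 < 0, so the point is a saddle point.
R(7/26, -5/26) = -95/52.

-95/52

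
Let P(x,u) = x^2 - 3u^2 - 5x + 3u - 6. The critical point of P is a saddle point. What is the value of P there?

∂P/∂x = 2x - 5 = 0 and ∂P/∂u = -6u + 3 = 0, so (x, u) = (5/2, 1/2).
The Hessian has P_{xx} = 2, P_{uu} = -6, P_{xu} = 0, giving D = -12 < 0, so the point is a saddle point.
P(5/2, 1/2) = -23/2.

-23/2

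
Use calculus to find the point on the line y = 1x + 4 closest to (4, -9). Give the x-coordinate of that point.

-9/2

Minimize D(x)^2 = (x - 4)^2 + (x + 13)^2.
d/dx[D^2] = 2(x - 4) + 2·1·(x + 13) = 0 ⇒ x = -9/2.
Then y = -1/2 and the distance is √(289/2) ≈ 12.0208.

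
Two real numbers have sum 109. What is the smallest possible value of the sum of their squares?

11881/2

With a + b = 109, a^2 + b^2 = a^2 + (109 − a)^2.
The derivative 2a − 2(109 − a) = 4a − 218 vanishes at a = 109/2; second derivative 4 > 0, a minimum.
The minimum is 2·(109/2)^2 = 11881/2.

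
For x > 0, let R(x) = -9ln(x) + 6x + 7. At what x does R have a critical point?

R'(x) = -9/x + 6 = 0 gives x = 3/2.
R''(x) = 9/x², which is positive for x > 0, so this is a local minimum.
R(3/2) = -9·ln(3/2) + 9 + 7 ≈ 12.3508.

3/2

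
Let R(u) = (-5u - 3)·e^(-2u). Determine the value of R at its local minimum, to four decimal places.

-3.0535

By the product rule, R'(u) = (10u + 1)·e^(-2u). Since e^(-2u) > 0, the only critical point is u = -1/10.
R''(-1/10) has the same sign as 10 > 0, so this is a local minimum.
R(-1/10) = (-5/2)·e^(1/5) ≈ -3.0535.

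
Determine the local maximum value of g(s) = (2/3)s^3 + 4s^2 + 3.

73/3

Critical points: g'(s) = 2s^2 + 8s vanishes at s = -4, 0.
g''(s) = 4s + 8. g''(-4) = -8 < 0 ⇒ local maximum; g''(0) = 8 > 0 ⇒ local minimum.
The local maximum is g(-4) = 73/3.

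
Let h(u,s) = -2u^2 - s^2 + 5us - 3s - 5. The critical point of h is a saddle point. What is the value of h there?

-103/17

∂h/∂u = -4u + 5s = 0 and ∂h/∂s = 5u - 2s - 3 = 0, so (u, s) = (15/17, 12/17).
The Hessian has h_{uu} = -4, h_{ss} = -2, h_{us} = 5, giving D = -17 < 0, so the point is a saddle point.
h(15/17, 12/17) = -103/17.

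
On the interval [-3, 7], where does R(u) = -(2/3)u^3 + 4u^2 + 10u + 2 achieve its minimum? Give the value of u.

R'(u) = -2u^2 + 8u + 10, which vanishes at u = -1 and u = 5.
Candidates: R(-3) = 26; R(-1) = -10/3; R(5) = 206/3; R(7) = 118/3.
The minimum over the interval is -10/3, attained at u = -1.

-1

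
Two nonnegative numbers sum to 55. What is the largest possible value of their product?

With x + y = 55, the product is P(x) = x(55 − x).
P'(x) = 55 − 2x = 0 gives x = 55/2; P'' = −2 < 0, so this is the maximum.
P = 55/2·55/2 = 3025/4.

3025/4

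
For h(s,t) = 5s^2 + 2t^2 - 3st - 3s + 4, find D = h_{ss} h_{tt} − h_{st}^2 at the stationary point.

∂h/∂s = 10s - 3t - 3 = 0 and ∂h/∂t = -3s + 4t = 0, so (s, t) = (12/31, 9/31).
The Hessian has h_{ss} = 10, h_{tt} = 4, h_{st} = -3, giving D = 31 > 0 with h_{ss} > 0, so the point is a local minimum.
D = (10)·(4) − (-3)^2 = 31.

31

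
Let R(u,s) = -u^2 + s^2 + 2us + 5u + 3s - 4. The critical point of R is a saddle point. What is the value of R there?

∂R/∂u = -2u + 2s + 5 = 0 and ∂R/∂s = 2u + 2s + 3 = 0, so (u, s) = (1/2, -2).
The Hessian has R_{uu} = -2, R_{ss} = 2, R_{us} = 2, giving D = -8 < 0, so the point is a saddle point.
R(1/2, -2) = -23/4.

-23/4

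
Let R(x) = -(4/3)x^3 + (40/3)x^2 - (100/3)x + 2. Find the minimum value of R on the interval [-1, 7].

The derivative is -4x^2 + (80/3)x - 100/3, which vanishes at x = 5/3 and x = 5.
Candidates: R(-1) = 50,  R(5/3) = -1838/81,  R(5) = 2,  R(7) = -106/3.
So the minimum is R(7) = -106/3.

-106/3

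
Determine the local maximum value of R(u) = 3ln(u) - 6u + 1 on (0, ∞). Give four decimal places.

-4.0794

R'(u) = 3/u − 6 = 0 gives u = 1/2.
R''(u) = -3/u², which is negative for u > 0, so this is a local maximum.
R(1/2) = 3·ln(1/2) - 3 + 1 ≈ -4.0794.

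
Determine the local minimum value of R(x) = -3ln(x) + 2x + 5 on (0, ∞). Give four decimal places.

R'(x) = -3/x + 2 = 0 gives x = 3/2.
R''(x) = 3/x², which is positive for x > 0, so this is a local minimum.
R(3/2) = -3·ln(3/2) + 3 + 5 ≈ 6.7836.

6.7836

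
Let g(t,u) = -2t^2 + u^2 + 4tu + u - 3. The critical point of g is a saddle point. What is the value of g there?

-37/12

∂g/∂t = -4t + 4u = 0 and ∂g/∂u = 4t + 2u + 1 = 0, so (t, u) = (-1/6, -1/6).
The Hessian has g_{tt} = -4, g_{uu} = 2, g_{tu} = 4, giving D = -24 < 0, so the point is a saddle point.
g(-1/6, -1/6) = -37/12.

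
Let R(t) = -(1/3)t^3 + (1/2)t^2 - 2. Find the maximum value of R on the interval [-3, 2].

23/2

The derivative is -t^2 + t, which vanishes at t = 0 and t = 1.
Compare values at every candidate in [-3, 2]: R(-3) = 23/2; R(0) = -2; R(1) = -11/6; R(2) = -8/3.
So the maximum is R(-3) = 23/2.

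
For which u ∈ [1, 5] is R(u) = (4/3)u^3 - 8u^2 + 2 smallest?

R'(u) = 4u^2 - 16u, whose only zero in [1, 5] is u = 4.
Evaluating at the critical points and endpoints: R(1) = -14/3, R(4) = -122/3, R(5) = -94/3.
Hence the absolute minimum is -122/3 at u = 4.

4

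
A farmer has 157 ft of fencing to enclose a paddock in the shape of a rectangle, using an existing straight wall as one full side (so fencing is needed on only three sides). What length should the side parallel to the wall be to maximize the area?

Let the sides perpendicular to the wall have length x and the parallel side y, so 2x + y = 157 and the area is A = xy = x(157 − 2x).
A'(x) = 157 − 4x = 0 gives x = 157/4, and A''(x) = −4 < 0 confirms a maximum.
Then y = 157 − 2·157/4 = 157/2 and A = 24649/8.

157/2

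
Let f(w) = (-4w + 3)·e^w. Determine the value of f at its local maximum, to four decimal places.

3.1152

Differentiating with the product rule gives f'(w) = (-4w - 1)·e^w. Since e^w > 0, the only critical point is w = -1/4.
f''(-1/4) has the same sign as -4 < 0, so this is a local maximum.
f(-1/4) = (4)·e^(-1/4) ≈ 3.1152.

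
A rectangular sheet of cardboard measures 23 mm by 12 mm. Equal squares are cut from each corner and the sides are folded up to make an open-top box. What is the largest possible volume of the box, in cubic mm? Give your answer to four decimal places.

315.0063

With cut size x, the volume is V(x) = x(23 − 2x)(12 − 2x) for 0 < x < 6.
V'(x) = 12x^2 − 140x + 276. Setting V'(x) = 0 gives x ≈ 2.5125 (the root in (0, 6)).
V''(x) = 24x − 140 is negative there, so this is the maximum; V ≈ 315.0063.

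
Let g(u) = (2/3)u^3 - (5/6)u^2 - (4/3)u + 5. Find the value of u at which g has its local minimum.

4/3

Critical points: g'(u) = 2u^2 - (5/3)u - 4/3 vanishes at u = -1/2, 4/3.
g''(u) = 4u - 5/3. g''(-1/2) = -11/3 < 0 ⇒ local maximum; g''(4/3) = 11/3 > 0 ⇒ local minimum.
Thus g has its local minimum at u = 4/3, with value 269/81.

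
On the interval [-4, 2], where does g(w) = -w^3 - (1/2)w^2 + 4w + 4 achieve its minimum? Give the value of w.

-4/3

The derivative is -3w^2 - w + 4, which vanishes at w = -4/3 and w = 1.
Evaluating at the critical points and endpoints: g(-4) = 44,  g(-4/3) = 4/27,  g(1) = 13/2,  g(2) = 2.
Hence the absolute minimum is 4/27 at w = -4/3.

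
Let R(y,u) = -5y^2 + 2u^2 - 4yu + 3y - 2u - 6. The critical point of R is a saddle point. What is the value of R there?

∂R/∂y = -10y - 4u + 3 = 0 and ∂R/∂u = -4y + 4u - 2 = 0, so (y, u) = (1/14, 4/7).
The Hessian has R_{yy} = -10, R_{uu} = 4, R_{yu} = -4, giving D = -56 < 0, so the point is a saddle point.
R(1/14, 4/7) = -181/28.

-181/28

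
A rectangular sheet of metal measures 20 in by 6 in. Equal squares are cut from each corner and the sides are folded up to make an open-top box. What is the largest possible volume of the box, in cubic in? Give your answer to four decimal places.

With cut size x, the volume is V(x) = x(20 − 2x)(6 − 2x) for 0 < x < 3.
V'(x) = 12x^2 − 104x + 120. Setting V'(x) = 0 gives x ≈ 1.3706 (the root in (0, 3)).
V''(x) = 24x − 104 is negative there, so this is the maximum; V ≈ 77.0866.

77.0866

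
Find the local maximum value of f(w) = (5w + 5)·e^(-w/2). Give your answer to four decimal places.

Differentiating with the product rule gives f'(w) = (-(5/2)w + 5/2)·e^(-w/2). Since e^(-w/2) > 0, the only critical point is w = 1.
f''(1) has the same sign as -5/2 < 0, so this is a local maximum.
f(1) = (10)·e^(-1/2) ≈ 6.0653.

6.0653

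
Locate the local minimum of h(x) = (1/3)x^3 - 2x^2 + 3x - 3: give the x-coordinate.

h'(x) = x^2 - 4x + 3 = 0 at x = 1, 3.
Second-derivative test with h''(x) = 2x - 4: h''(1) = -2 < 0 ⇒ local maximum; h''(3) = 2 > 0 ⇒ local minimum.
So the local minimum value is h(3) = -3.

3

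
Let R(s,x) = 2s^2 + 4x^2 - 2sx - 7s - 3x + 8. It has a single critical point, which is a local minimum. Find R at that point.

∂R/∂s = 4s - 2x - 7 = 0 and ∂R/∂x = -2s + 8x - 3 = 0, so (s, x) = (31/14, 13/14).
The Hessian has R_{ss} = 4, R_{xx} = 8, R_{sx} = -2, giving D = 28 > 0 with R_{ss} > 0, so the point is a local minimum.
R(31/14, 13/14) = -8/7.

-8/7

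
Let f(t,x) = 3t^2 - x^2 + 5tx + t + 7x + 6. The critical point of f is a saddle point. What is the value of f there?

9

∂f/∂t = 6t + 5x + 1 = 0 and ∂f/∂x = 5t - 2x + 7 = 0, so (t, x) = (-1, 1).
The Hessian has f_{tt} = 6, f_{xx} = -2, f_{tx} = 5, giving D = -37 < 0, so the point is a saddle point.
f(-1, 1) = 9.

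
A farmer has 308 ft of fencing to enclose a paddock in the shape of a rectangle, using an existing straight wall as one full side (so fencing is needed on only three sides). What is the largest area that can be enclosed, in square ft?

11858

Let the sides perpendicular to the wall have length x and the parallel side y, so 2x + y = 308 and the area is A = xy = x(308 − 2x).
A'(x) = 308 − 4x = 0 gives x = 77, and A''(x) = −4 < 0 confirms a maximum.
Then y = 308 − 2·77 = 154 and A = 11858.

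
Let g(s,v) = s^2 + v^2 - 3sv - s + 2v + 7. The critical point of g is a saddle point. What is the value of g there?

∂g/∂s = 2s - 3v - 1 = 0 and ∂g/∂v = -3s + 2v + 2 = 0, so (s, v) = (4/5, 1/5).
The Hessian has g_{ss} = 2, g_{vv} = 2, g_{sv} = -3, giving D = -5 < 0, so the point is a saddle point.
g(4/5, 1/5) = 34/5.

34/5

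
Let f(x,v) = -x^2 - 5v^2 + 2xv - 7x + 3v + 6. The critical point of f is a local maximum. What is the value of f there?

77/4

∂f/∂x = -2x + 2v - 7 = 0 and ∂f/∂v = 2x - 10v + 3 = 0, so (x, v) = (-4, -1/2).
The Hessian has f_{xx} = -2, f_{vv} = -10, f_{xv} = 2, giving D = 16 > 0 with f_{xx} < 0, so the point is a local maximum.
f(-4, -1/2) = 77/4.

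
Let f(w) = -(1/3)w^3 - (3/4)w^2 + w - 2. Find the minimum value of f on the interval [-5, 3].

The derivative is -w^2 - (3/2)w + 1, which vanishes at w = -2 and w = 1/2.
Evaluating at the critical points and endpoints: f(-5) = 191/12,  f(-2) = -13/3,  f(1/2) = -83/48,  f(3) = -59/4.
Hence the absolute minimum is -59/4 at w = 3.

-59/4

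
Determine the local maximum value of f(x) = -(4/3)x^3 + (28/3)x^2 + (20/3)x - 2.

Critical points: f'(x) = -4x^2 + (56/3)x + 20/3 vanishes at x = -1/3, 5.
Since f''(x) = -8x + 56/3, we get f''(-1/3) = 64/3 > 0 ⇒ local minimum; f''(5) = -64/3 < 0 ⇒ local maximum.
So the local maximum value is f(5) = 98.

98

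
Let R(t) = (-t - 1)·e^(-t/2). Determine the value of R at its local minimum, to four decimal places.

Differentiating with the product rule gives R'(t) = ((1/2)t - 1/2)·e^(-t/2). Since e^(-t/2) > 0, the only critical point is t = 1.
R''(1) has the same sign as 1/2 > 0, so this is a local minimum.
R(1) = (-2)·e^(-1/2) ≈ -1.2131.

-1.2131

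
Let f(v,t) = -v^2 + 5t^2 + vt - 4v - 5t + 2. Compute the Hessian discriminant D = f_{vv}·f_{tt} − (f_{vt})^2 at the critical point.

∂f/∂v = -2v + t - 4 = 0 and ∂f/∂t = v + 10t - 5 = 0, so (v, t) = (-5/3, 2/3).
The Hessian has f_{vv} = -2, f_{tt} = 10, f_{vt} = 1, giving D = -21 < 0, so the point is a saddle point.
D = (-2)·(10) − (1)^2 = -21.

-21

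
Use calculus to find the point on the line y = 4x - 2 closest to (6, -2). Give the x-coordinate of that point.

Minimize D(x)^2 = (x - 6)^2 + (4x)^2.
d/dx[D^2] = 2(x - 6) + 2·4·(4x) = 0 ⇒ x = 6/17.
Then y = -10/17 and the distance is √(576/17) ≈ 5.8209.

6/17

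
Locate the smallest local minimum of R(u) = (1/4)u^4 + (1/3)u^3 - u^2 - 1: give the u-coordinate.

-2

Critical points: R'(u) = u^3 + u^2 - 2u vanishes at u = -2, 0, 1.
Since R''(u) = 3u^2 + 2u - 2, we get R''(-2) = 6 > 0 ⇒ local minimum; R''(0) = -2 < 0 ⇒ local maximum; R''(1) = 3 > 0 ⇒ local minimum.
The smallest local minimum is R(-2) = -11/3.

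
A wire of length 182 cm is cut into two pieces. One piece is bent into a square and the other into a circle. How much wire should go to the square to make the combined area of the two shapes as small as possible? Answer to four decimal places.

101.9380

Let x be the length used for the square. Square side x/4; circle radius (182−x)/(2π).
A(x) = (x/4)² + π·((182−x)/(2π))² = x²/16 + (182−x)²/(4π) for 0 ≤ x ≤ 182. A'(x) = x/8 − (182−x)/(2π) = 0 gives x = 4·182/(π+4) ≈ 101.9380.
A'' = 1/8 + 1/(2π) > 0, so this gives the minimum combined area; x ≈ 101.9380 cm to the square.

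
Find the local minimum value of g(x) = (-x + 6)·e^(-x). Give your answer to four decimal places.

-0.0009

Differentiating with the product rule gives g'(x) = (x - 7)·e^(-x). Since e^(-x) > 0, the only critical point is x = 7.
g''(7) has the same sign as 1 > 0, so this is a local minimum.
g(7) = (-1)·e^(-7) ≈ -0.0009.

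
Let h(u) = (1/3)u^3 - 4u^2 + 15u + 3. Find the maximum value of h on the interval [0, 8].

113/3

h'(u) = u^2 - 8u + 15, which vanishes at u = 3 and u = 5.
Candidates: h(0) = 3,  h(3) = 21,  h(5) = 59/3,  h(8) = 113/3.
So the maximum is h(8) = 113/3.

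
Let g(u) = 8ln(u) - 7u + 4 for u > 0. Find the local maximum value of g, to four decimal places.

g'(u) = 8/u − 7 = 0 gives u = 8/7.
g''(u) = -8/u², which is negative for u > 0, so this is a local maximum.
g(8/7) = 8·ln(8/7) - 8 + 4 ≈ -2.9317.

-2.9317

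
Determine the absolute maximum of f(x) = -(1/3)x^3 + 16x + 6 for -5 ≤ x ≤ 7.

146/3

The derivative is -x^2 + 16, which vanishes at x = -4 and x = 4.
Candidates: f(-5) = -97/3; f(-4) = -110/3; f(4) = 146/3; f(7) = 11/3.
So the maximum is f(4) = 146/3.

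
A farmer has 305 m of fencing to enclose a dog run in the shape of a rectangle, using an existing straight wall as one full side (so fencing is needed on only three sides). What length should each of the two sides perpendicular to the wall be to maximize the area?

305/4

Let the sides perpendicular to the wall have length x and the parallel side y, so 2x + y = 305 and the area is A = xy = x(305 − 2x).
A'(x) = 305 − 4x = 0 gives x = 305/4, and A''(x) = −4 < 0 confirms a maximum.
Then y = 305 − 2·305/4 = 305/2 and A = 93025/8.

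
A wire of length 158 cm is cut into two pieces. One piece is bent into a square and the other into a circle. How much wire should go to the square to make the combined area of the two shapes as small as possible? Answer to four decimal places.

88.4957

Let x be the length used for the square. Square side x/4; circle radius (158−x)/(2π).
A(x) = (x/4)² + π·((158−x)/(2π))² = x²/16 + (158−x)²/(4π) for 0 ≤ x ≤ 158. A'(x) = x/8 − (158−x)/(2π) = 0 gives x = 4·158/(π+4) ≈ 88.4957.
A'' = 1/8 + 1/(2π) > 0, so this gives the minimum combined area; x ≈ 88.4957 cm to the square.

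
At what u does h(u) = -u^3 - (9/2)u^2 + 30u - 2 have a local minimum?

h'(u) = -3u^2 - 9u + 30. Setting h'(u) = 0 gives u ∈ {-5, 2}.
h''(u) = -6u - 9. h''(-5) = 21 > 0 ⇒ local minimum; h''(2) = -21 < 0 ⇒ local maximum.
Thus h has its local minimum at u = -5, with value -279/2.

-5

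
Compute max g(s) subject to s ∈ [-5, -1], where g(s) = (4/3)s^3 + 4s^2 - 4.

g'(s) = 4s^2 + 8s, whose only zero in [-5, -1] is s = -2.
Evaluating at the critical points and endpoints: g(-5) = -212/3, g(-2) = 4/3, g(-1) = -4/3.
The maximum over the interval is 4/3, attained at s = -2.

4/3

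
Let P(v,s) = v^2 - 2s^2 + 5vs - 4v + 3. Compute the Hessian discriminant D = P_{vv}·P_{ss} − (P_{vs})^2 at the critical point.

-33

∂P/∂v = 2v + 5s - 4 = 0 and ∂P/∂s = 5v - 4s = 0, so (v, s) = (16/33, 20/33).
The Hessian has P_{vv} = 2, P_{ss} = -4, P_{vs} = 5, giving D = -33 < 0, so the point is a saddle point.
D = (2)·(-4) − (5)^2 = -33.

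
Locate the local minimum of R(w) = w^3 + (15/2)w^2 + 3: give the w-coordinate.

0

R'(w) = 3w^2 + 15w = 0 at w = -5, 0.
Second-derivative test with R''(w) = 6w + 15: R''(-5) = -15 < 0 ⇒ local maximum; R''(0) = 15 > 0 ⇒ local minimum.
Thus R has its local minimum at w = 0, with value 3.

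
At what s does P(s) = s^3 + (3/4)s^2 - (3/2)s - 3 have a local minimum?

1/2

Critical points: P'(s) = 3s^2 + (3/2)s - 3/2 vanishes at s = -1, 1/2.
Second-derivative test with P''(s) = 6s + 3/2: P''(-1) = -9/2 < 0 ⇒ local maximum; P''(1/2) = 9/2 > 0 ⇒ local minimum.
Thus P has its local minimum at s = 1/2, with value -55/16.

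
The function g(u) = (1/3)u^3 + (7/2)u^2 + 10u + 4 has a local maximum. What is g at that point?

Critical points: g'(u) = u^2 + 7u + 10 vanishes at u = -5, -2.
g''(u) = 2u + 7. g''(-5) = -3 < 0 ⇒ local maximum; g''(-2) = 3 > 0 ⇒ local minimum.
Thus g has its local maximum at u = -5, with value -1/6.

-1/6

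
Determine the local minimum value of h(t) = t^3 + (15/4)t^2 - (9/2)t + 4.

45/16

Critical points: h'(t) = 3t^2 + (15/2)t - 9/2 vanishes at t = -3, 1/2.
h''(t) = 6t + 15/2. h''(-3) = -21/2 < 0 ⇒ local maximum; h''(1/2) = 21/2 > 0 ⇒ local minimum.
So the local minimum value is h(1/2) = 45/16.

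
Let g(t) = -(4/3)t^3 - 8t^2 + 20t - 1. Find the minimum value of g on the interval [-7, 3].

-403/3

Differentiating, g'(t) = -4t^2 - 16t + 20; which vanishes at t = -5 and t = 1.
Compare values at every candidate in [-7, 3]: g(-7) = -227/3; g(-5) = -403/3; g(1) = 29/3; g(3) = -49.
The minimum over the interval is -403/3, attained at t = -5.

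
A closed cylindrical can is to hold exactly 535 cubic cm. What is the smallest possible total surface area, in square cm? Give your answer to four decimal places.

364.8243

With radius r and height h, πr²h = 535 so h = 535/(πr²), and S(r) = 2πr² + 2πrh = 2πr² + 2·535/r.
S'(r) = 4πr − 2·535/r² = 0 ⇒ r³ = 535/(2π), so r ≈ 4.3994 and h = 2r ≈ 8.7988.
S''(r) = 4π + 4·535/r³ > 0, so this is the minimum; S ≈ 364.8243.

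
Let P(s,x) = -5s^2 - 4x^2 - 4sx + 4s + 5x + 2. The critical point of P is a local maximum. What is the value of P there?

237/64

∂P/∂s = -10s - 4x + 4 = 0 and ∂P/∂x = -4s - 8x + 5 = 0, so (s, x) = (3/16, 17/32).
The Hessian has P_{ss} = -10, P_{xx} = -8, P_{sx} = -4, giving D = 64 > 0 with P_{ss} < 0, so the point is a local maximum.
P(3/16, 17/32) = 237/64.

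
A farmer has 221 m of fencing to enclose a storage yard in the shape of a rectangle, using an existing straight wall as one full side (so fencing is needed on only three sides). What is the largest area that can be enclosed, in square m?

48841/8

Let the sides perpendicular to the wall have length x and the parallel side y, so 2x + y = 221 and the area is A = xy = x(221 − 2x).
A'(x) = 221 − 4x = 0 gives x = 221/4, and A''(x) = −4 < 0 confirms a maximum.
Then y = 221 − 2·221/4 = 221/2 and A = 48841/8.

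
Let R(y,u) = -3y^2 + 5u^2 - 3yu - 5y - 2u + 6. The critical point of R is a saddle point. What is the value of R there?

557/69

∂R/∂y = -6y - 3u - 5 = 0 and ∂R/∂u = -3y + 10u - 2 = 0, so (y, u) = (-56/69, -1/23).
The Hessian has R_{yy} = -6, R_{uu} = 10, R_{yu} = -3, giving D = -69 < 0, so the point is a saddle point.
R(-56/69, -1/23) = 557/69.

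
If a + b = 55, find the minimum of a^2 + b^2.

3025/2

With a + b = 55, a^2 + b^2 = a^2 + (55 − a)^2.
The derivative 2a − 2(55 − a) = 4a − 110 vanishes at a = 55/2; second derivative 4 > 0, a minimum.
The minimum is 2·(55/2)^2 = 3025/2.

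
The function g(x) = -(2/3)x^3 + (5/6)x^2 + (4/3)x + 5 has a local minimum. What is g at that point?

g'(x) = -2x^2 + (5/3)x + 4/3. Setting g'(x) = 0 gives x ∈ {-1/2, 4/3}.
Since g''(x) = -4x + 5/3, we get g''(-1/2) = 11/3 > 0 ⇒ local minimum; g''(4/3) = -11/3 < 0 ⇒ local maximum.
So the local minimum value is g(-1/2) = 37/8.

37/8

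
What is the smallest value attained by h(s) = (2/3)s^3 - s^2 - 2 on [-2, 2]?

-34/3

h'(s) = 2s^2 - 2s, which vanishes at s = 0 and s = 1.
Compare values at every candidate in [-2, 2]: h(-2) = -34/3,  h(0) = -2,  h(1) = -7/3,  h(2) = -2/3.
So the minimum is h(-2) = -34/3.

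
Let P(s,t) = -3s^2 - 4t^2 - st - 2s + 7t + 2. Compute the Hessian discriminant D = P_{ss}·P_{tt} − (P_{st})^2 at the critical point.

∂P/∂s = -6s - t - 2 = 0 and ∂P/∂t = -s - 8t + 7 = 0, so (s, t) = (-23/47, 44/47).
The Hessian has P_{ss} = -6, P_{tt} = -8, P_{st} = -1, giving D = 47 > 0 with P_{ss} < 0, so the point is a local maximum.
D = (-6)·(-8) − (-1)^2 = 47.

47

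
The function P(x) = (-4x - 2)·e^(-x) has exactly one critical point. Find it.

Differentiating with the product rule gives P'(x) = (4x - 2)·e^(-x). Since e^(-x) > 0, the only critical point is x = 1/2.
P''(1/2) has the same sign as 4 > 0, so this is a local minimum.
P(1/2) = (-4)·e^(-1/2) ≈ -2.4261.

1/2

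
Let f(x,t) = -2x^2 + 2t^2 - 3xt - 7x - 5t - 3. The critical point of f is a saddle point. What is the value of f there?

∂f/∂x = -4x - 3t - 7 = 0 and ∂f/∂t = -3x + 4t - 5 = 0, so (x, t) = (-43/25, -1/25).
The Hessian has f_{xx} = -4, f_{tt} = 4, f_{xt} = -3, giving D = -25 < 0, so the point is a saddle point.
f(-43/25, -1/25) = 78/25.

78/25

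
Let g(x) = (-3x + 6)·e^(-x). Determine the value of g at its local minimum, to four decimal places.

By the product rule, g'(x) = (3x - 9)·e^(-x). Since e^(-x) > 0, the only critical point is x = 3.
g''(3) has the same sign as 3 > 0, so this is a local minimum.
g(3) = (-3)·e^(-3) ≈ -0.1494.

-0.1494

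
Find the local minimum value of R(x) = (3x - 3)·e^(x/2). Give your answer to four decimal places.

Differentiating with the product rule gives R'(x) = ((3/2)x + 3/2)·e^(x/2). Since e^(x/2) > 0, the only critical point is x = -1.
R''(-1) has the same sign as 3/2 > 0, so this is a local minimum.
R(-1) = (-6)·e^(-1/2) ≈ -3.6392.

-3.6392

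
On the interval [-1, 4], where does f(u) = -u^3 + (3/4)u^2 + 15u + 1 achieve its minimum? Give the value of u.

-1

The derivative is -3u^2 + (3/2)u + 15, whose only zero in [-1, 4] is u = 5/2.
Compare values at every candidate in [-1, 4]: f(-1) = -49/4; f(5/2) = 441/16; f(4) = 9.
The minimum over the interval is -49/4, attained at u = -1.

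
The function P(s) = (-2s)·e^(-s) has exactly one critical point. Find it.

1

P'(s) = (-2)·e^(-s) + (-2s)·(-1)·e^(-s) = (2s - 2)·e^(-s). Since e^(-s) > 0, the only critical point is s = 1.
P''(1) has the same sign as 2 > 0, so this is a local minimum.
P(1) = (-2)·e^(-1) ≈ -0.7358.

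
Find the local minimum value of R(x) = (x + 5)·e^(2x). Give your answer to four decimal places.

By the product rule, R'(x) = (2x + 11)·e^(2x). Since e^(2x) > 0, the only critical point is x = -11/2.
R''(-11/2) has the same sign as 2 > 0, so this is a local minimum.
R(-11/2) = (-1/2)·e^(-11) ≈ -0.0000.

-0.0000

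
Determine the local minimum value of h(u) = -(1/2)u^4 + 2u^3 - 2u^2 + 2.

3/2

h'(u) = -2u^3 + 6u^2 - 4u = 0 at u = 0, 1, 2.
Since h''(u) = -6u^2 + 12u - 4, we get h''(0) = -4 < 0 ⇒ local maximum; h''(1) = 2 > 0 ⇒ local minimum; h''(2) = -4 < 0 ⇒ local maximum.
Thus h has its local minimum at u = 1, with value 3/2.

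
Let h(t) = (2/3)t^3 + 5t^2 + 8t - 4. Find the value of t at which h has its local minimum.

-1

h'(t) = 2t^2 + 10t + 8. Setting h'(t) = 0 gives t ∈ {-4, -1}.
Second-derivative test with h''(t) = 4t + 10: h''(-4) = -6 < 0 ⇒ local maximum; h''(-1) = 6 > 0 ⇒ local minimum.
Thus h has its local minimum at t = -1, with value -23/3.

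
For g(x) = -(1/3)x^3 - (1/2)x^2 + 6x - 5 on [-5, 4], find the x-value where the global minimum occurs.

Differentiating, g'(x) = -x^2 - x + 6; which vanishes at x = -3 and x = 2.
Candidates: g(-5) = -35/6,  g(-3) = -37/2,  g(2) = 7/3,  g(4) = -31/3.
Hence the absolute minimum is -37/2 at x = -3.

-3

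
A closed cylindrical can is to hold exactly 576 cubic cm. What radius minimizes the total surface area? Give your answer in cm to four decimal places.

With radius r and height h, πr²h = 576 so h = 576/(πr²), and S(r) = 2πr² + 2πrh = 2πr² + 2·576/r.
S'(r) = 4πr − 2·576/r² = 0 ⇒ r³ = 576/(2π), so r ≈ 4.5090 and h = 2r ≈ 9.0180.
S''(r) = 4π + 4·576/r³ > 0, so this is the minimum; S ≈ 383.2330.

4.5090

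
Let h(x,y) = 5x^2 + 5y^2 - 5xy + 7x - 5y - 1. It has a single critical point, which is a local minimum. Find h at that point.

-18/5

∂h/∂x = 10x - 5y + 7 = 0 and ∂h/∂y = -5x + 10y - 5 = 0, so (x, y) = (-3/5, 1/5).
The Hessian has h_{xx} = 10, h_{yy} = 10, h_{xy} = -5, giving D = 75 > 0 with h_{xx} > 0, so the point is a local minimum.
h(-3/5, 1/5) = -18/5.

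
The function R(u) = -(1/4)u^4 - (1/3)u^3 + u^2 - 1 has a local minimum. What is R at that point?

-1

R'(u) = -u^3 - u^2 + 2u = 0 at u = -2, 0, 1.
Second-derivative test with R''(u) = -3u^2 - 2u + 2: R''(-2) = -6 < 0 ⇒ local maximum; R''(0) = 2 > 0 ⇒ local minimum; R''(1) = -3 < 0 ⇒ local maximum.
The local minimum is R(0) = -1.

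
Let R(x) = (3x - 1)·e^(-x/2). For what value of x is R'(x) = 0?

7/3

R'(x) = 3·e^(-x/2) + (3x - 1)·(-1/2)·e^(-x/2) = (-(3/2)x + 7/2)·e^(-x/2). Since e^(-x/2) > 0, the only critical point is x = 7/3.
R''(7/3) has the same sign as -3/2 < 0, so this is a local maximum.
R(7/3) = (6)·e^(-7/6) ≈ 1.8684.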